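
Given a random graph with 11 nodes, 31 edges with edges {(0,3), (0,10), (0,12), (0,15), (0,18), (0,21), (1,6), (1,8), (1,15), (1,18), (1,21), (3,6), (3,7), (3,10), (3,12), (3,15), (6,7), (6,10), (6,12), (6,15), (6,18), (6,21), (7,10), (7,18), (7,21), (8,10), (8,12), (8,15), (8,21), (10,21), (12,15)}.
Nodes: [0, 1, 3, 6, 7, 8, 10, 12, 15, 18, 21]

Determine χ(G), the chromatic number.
χ(G) = 4

Clique number ω(G) = 4 (lower bound: χ ≥ ω).
The clique on [0, 3, 12, 15] has size 4, forcing χ ≥ 4, and the coloring below uses 4 colors, so χ(G) = 4.
A valid 4-coloring: color 1: [0, 6, 8]; color 2: [10, 15, 18]; color 3: [3, 21]; color 4: [1, 7, 12].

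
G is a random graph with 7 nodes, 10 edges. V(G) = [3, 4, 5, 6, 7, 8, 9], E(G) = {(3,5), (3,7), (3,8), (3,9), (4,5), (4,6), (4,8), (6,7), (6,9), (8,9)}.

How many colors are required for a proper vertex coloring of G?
χ(G) = 3

Clique number ω(G) = 3 (lower bound: χ ≥ ω).
The clique on [3, 8, 9] has size 3, forcing χ ≥ 3, and the coloring below uses 3 colors, so χ(G) = 3.
A valid 3-coloring: color 1: [3, 4]; color 2: [5, 7, 9]; color 3: [6, 8].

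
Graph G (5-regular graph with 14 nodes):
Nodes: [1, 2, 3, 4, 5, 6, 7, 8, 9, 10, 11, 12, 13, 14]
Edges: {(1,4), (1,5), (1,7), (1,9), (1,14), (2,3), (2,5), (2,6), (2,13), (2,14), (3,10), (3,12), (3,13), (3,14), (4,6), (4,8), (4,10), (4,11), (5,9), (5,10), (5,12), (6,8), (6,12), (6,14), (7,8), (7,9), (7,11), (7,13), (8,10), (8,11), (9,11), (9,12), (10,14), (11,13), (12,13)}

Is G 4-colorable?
A valid 4-coloring: color 1: [8, 9, 13, 14]; color 2: [1, 3, 6, 11]; color 3: [2, 7, 10, 12]; color 4: [4, 5].
(χ(G) = 4 ≤ 4.)

Yes, G is 4-colorable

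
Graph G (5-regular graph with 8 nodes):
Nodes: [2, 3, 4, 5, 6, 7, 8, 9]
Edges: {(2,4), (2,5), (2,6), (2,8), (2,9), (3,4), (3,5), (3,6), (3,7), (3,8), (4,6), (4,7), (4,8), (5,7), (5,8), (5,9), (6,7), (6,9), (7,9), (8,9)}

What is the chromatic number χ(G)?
Clique number ω(G) = 4 (lower bound: χ ≥ ω).
The clique on [2, 5, 8, 9] has size 4, forcing χ ≥ 4, and the coloring below uses 4 colors, so χ(G) = 4.
A valid 4-coloring: color 1: [2, 3]; color 2: [5, 6]; color 3: [7, 8]; color 4: [4, 9].

χ(G) = 4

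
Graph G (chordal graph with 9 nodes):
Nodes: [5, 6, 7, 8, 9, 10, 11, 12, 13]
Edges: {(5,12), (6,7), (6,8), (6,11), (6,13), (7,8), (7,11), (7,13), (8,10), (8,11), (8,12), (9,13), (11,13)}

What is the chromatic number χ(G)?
Clique number ω(G) = 4 (lower bound: χ ≥ ω).
The clique on [6, 7, 8, 11] has size 4, forcing χ ≥ 4, and the coloring below uses 4 colors, so χ(G) = 4.
A valid 4-coloring: color 1: [5, 8, 13]; color 2: [7, 9, 10, 12]; color 3: [11]; color 4: [6].

χ(G) = 4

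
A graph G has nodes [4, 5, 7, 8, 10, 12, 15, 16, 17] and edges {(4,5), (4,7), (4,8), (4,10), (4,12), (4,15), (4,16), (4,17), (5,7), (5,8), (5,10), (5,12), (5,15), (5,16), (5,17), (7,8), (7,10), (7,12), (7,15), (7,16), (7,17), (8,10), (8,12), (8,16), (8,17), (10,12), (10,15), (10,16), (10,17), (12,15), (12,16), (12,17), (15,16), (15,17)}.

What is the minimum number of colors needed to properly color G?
Clique number ω(G) = 7 (lower bound: χ ≥ ω).
The clique on [4, 5, 7, 8, 10, 12, 16] has size 7, forcing χ ≥ 7, and the coloring below uses 7 colors, so χ(G) = 7.
A valid 7-coloring: color 1: [5]; color 2: [12]; color 3: [7]; color 4: [10]; color 5: [4]; color 6: [16, 17]; color 7: [8, 15].

χ(G) = 7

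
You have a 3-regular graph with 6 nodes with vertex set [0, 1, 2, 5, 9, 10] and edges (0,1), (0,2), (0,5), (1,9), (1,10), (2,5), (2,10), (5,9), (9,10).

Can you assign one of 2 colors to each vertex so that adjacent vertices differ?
The clique on vertices [0, 2, 5] has size 3 > 2, so it alone needs 3 colors.

No, G is not 2-colorable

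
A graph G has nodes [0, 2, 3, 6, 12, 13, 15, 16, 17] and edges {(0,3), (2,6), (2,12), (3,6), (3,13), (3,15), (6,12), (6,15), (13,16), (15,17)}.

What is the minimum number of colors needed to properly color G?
Clique number ω(G) = 3 (lower bound: χ ≥ ω).
The clique on [2, 6, 12] has size 3, forcing χ ≥ 3, and the coloring below uses 3 colors, so χ(G) = 3.
A valid 3-coloring: color 1: [3, 12, 16, 17]; color 2: [0, 6, 13]; color 3: [2, 15].

χ(G) = 3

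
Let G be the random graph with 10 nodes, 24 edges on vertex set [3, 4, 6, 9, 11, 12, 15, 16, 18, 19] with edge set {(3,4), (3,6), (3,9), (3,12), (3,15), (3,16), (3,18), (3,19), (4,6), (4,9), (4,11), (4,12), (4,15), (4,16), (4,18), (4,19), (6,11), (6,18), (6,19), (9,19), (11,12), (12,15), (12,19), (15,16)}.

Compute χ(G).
Clique number ω(G) = 4 (lower bound: χ ≥ ω).
The clique on [3, 4, 15, 16] has size 4, forcing χ ≥ 4, and the coloring below uses 4 colors, so χ(G) = 4.
A valid 4-coloring: color 1: [4]; color 2: [3, 11]; color 3: [15, 18, 19]; color 4: [6, 9, 12, 16].

χ(G) = 4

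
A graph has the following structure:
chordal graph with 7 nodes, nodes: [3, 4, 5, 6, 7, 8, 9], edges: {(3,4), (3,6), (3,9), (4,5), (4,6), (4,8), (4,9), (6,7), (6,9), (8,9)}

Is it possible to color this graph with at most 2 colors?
No, G is not 2-colorable

The clique on vertices [3, 4, 6, 9] has size 4 > 2, so it alone needs 4 colors.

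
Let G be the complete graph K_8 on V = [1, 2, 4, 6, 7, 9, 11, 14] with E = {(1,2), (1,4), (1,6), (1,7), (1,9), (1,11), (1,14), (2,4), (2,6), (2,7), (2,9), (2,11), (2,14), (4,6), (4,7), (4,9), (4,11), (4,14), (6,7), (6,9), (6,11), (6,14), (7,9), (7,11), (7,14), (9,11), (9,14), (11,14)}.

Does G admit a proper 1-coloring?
The clique on vertices [1, 2, 4, 6, 7, 9, 11, 14] has size 8 > 1, so it alone needs 8 colors.

No, G is not 1-colorable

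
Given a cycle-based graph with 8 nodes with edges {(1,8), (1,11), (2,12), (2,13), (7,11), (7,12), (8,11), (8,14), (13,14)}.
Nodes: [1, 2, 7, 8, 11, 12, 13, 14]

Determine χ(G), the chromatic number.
Clique number ω(G) = 3 (lower bound: χ ≥ ω).
The clique on [1, 8, 11] has size 3, forcing χ ≥ 3, and the coloring below uses 3 colors, so χ(G) = 3.
A valid 3-coloring: color 1: [11, 12, 13]; color 2: [2, 7, 8]; color 3: [1, 14].

χ(G) = 3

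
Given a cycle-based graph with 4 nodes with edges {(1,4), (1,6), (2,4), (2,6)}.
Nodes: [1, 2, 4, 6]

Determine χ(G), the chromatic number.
Clique number ω(G) = 2 (lower bound: χ ≥ ω).
The graph is bipartite (no odd cycle), so 2 colors suffice: χ(G) = 2.
A valid 2-coloring: color 1: [1, 2]; color 2: [4, 6].

χ(G) = 2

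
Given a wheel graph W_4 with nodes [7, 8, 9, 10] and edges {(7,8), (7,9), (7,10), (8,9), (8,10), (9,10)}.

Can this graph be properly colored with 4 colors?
Yes, G is 4-colorable

A valid 4-coloring: color 1: [7]; color 2: [9]; color 3: [10]; color 4: [8].
(χ(G) = 4 ≤ 4.)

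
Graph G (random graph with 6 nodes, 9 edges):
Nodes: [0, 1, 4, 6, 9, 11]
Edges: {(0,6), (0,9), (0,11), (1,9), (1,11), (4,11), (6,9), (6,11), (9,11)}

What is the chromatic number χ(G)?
Clique number ω(G) = 4 (lower bound: χ ≥ ω).
The clique on [0, 6, 9, 11] has size 4, forcing χ ≥ 4, and the coloring below uses 4 colors, so χ(G) = 4.
A valid 4-coloring: color 1: [11]; color 2: [4, 9]; color 3: [0, 1]; color 4: [6].

χ(G) = 4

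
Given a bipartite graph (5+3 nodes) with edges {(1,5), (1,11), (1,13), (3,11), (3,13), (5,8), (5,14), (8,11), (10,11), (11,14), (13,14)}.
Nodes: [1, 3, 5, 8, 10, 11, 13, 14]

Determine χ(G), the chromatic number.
Clique number ω(G) = 2 (lower bound: χ ≥ ω).
The graph is bipartite (no odd cycle), so 2 colors suffice: χ(G) = 2.
A valid 2-coloring: color 1: [5, 11, 13]; color 2: [1, 3, 8, 10, 14].

χ(G) = 2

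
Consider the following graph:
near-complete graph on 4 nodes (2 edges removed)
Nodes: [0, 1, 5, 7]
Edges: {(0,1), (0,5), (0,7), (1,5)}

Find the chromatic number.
χ(G) = 3

Clique number ω(G) = 3 (lower bound: χ ≥ ω).
The clique on [0, 1, 5] has size 3, forcing χ ≥ 3, and the coloring below uses 3 colors, so χ(G) = 3.
A valid 3-coloring: color 1: [0]; color 2: [5, 7]; color 3: [1].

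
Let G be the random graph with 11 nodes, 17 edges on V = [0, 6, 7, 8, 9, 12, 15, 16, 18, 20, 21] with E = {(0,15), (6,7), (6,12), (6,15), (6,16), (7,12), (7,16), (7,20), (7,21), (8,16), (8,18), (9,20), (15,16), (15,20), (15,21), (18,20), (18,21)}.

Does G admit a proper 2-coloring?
The clique on vertices [6, 7, 16] has size 3 > 2, so it alone needs 3 colors.

No, G is not 2-colorable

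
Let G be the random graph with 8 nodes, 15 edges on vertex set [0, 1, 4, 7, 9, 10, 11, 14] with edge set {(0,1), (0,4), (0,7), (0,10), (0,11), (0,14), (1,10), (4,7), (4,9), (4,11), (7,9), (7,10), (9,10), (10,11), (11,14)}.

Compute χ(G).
Clique number ω(G) = 3 (lower bound: χ ≥ ω).
The clique on [0, 1, 10] has size 3, forcing χ ≥ 3, and the coloring below uses 3 colors, so χ(G) = 3.
A valid 3-coloring: color 1: [0, 9]; color 2: [4, 10, 14]; color 3: [1, 7, 11].

χ(G) = 3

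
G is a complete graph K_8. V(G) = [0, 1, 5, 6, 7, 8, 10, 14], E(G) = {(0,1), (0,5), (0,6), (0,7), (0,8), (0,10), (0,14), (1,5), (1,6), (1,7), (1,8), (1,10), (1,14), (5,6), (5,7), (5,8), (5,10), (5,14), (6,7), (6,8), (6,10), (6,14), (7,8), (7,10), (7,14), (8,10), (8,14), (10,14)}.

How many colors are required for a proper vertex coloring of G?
χ(G) = 8

Clique number ω(G) = 8 (lower bound: χ ≥ ω).
The clique on [0, 1, 5, 6, 7, 8, 10, 14] has size 8, forcing χ ≥ 8, and the coloring below uses 8 colors, so χ(G) = 8.
A valid 8-coloring: color 1: [6]; color 2: [0]; color 3: [1]; color 4: [14]; color 5: [10]; color 6: [5]; color 7: [7]; color 8: [8].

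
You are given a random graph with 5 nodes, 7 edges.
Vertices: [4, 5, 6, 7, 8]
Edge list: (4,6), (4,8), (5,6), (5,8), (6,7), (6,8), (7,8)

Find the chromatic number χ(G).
Clique number ω(G) = 3 (lower bound: χ ≥ ω).
The clique on [4, 6, 8] has size 3, forcing χ ≥ 3, and the coloring below uses 3 colors, so χ(G) = 3.
A valid 3-coloring: color 1: [8]; color 2: [6]; color 3: [4, 5, 7].

χ(G) = 3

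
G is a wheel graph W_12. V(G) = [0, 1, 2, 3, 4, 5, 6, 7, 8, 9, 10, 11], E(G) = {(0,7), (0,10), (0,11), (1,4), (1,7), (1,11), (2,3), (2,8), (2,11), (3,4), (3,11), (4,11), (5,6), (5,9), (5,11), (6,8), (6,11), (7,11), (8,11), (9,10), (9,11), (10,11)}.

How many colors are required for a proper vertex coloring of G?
Clique number ω(G) = 3 (lower bound: χ ≥ ω).
Odd cycle [5, 6, 8, 2, 3, 4, 1, 7, 0, 10, 9] needs 3 colors (χ ≥ 3).
Vertex 11 is adjacent to every vertex of [0, 1, 2, 3, 4, 5, 6, 7, 8, 9, 10], which already need 3 colors among themselves, so 11 needs a new color (χ ≥ 4).
The coloring below uses 4 colors, so χ(G) = 4.
A valid 4-coloring: color 1: [11]; color 2: [1, 3, 5, 8, 10]; color 3: [2, 4, 6, 7, 9]; color 4: [0].

χ(G) = 4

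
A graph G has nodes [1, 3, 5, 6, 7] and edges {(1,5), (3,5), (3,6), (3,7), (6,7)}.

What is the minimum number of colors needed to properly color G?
χ(G) = 3

Clique number ω(G) = 3 (lower bound: χ ≥ ω).
The clique on [3, 6, 7] has size 3, forcing χ ≥ 3, and the coloring below uses 3 colors, so χ(G) = 3.
A valid 3-coloring: color 1: [1, 3]; color 2: [5, 6]; color 3: [7].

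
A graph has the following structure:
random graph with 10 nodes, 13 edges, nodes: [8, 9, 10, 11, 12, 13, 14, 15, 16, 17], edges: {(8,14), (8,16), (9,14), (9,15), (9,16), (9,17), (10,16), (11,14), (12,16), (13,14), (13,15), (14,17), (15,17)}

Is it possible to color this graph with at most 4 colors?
A valid 4-coloring: color 1: [14, 15, 16]; color 2: [8, 9, 10, 11, 12, 13]; color 3: [17].
(χ(G) = 3 ≤ 4.)

Yes, G is 4-colorable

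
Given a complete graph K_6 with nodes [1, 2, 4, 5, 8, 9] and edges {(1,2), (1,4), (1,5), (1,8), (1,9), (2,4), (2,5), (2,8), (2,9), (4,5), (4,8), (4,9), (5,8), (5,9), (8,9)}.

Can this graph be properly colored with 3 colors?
No, G is not 3-colorable

The clique on vertices [1, 2, 4, 5, 8, 9] has size 6 > 3, so it alone needs 6 colors.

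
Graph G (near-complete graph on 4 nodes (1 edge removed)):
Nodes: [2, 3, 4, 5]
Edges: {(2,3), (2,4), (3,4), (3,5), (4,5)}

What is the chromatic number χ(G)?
χ(G) = 3

Clique number ω(G) = 3 (lower bound: χ ≥ ω).
The clique on [2, 3, 4] has size 3, forcing χ ≥ 3, and the coloring below uses 3 colors, so χ(G) = 3.
A valid 3-coloring: color 1: [3]; color 2: [4]; color 3: [2, 5].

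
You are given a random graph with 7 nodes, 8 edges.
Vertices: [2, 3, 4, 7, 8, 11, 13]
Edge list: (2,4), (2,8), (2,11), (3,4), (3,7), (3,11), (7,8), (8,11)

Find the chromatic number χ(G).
χ(G) = 3

Clique number ω(G) = 3 (lower bound: χ ≥ ω).
The clique on [2, 8, 11] has size 3, forcing χ ≥ 3, and the coloring below uses 3 colors, so χ(G) = 3.
A valid 3-coloring: color 1: [3, 8, 13]; color 2: [2, 7]; color 3: [4, 11].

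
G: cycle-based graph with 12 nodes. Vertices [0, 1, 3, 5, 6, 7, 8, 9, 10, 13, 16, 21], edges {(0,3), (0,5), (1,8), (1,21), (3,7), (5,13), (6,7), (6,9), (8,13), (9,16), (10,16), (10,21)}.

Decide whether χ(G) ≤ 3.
A valid 3-coloring: color 1: [3, 5, 6, 8, 16, 21]; color 2: [0, 1, 7, 9, 10, 13].
(χ(G) = 2 ≤ 3.)

Yes, G is 3-colorable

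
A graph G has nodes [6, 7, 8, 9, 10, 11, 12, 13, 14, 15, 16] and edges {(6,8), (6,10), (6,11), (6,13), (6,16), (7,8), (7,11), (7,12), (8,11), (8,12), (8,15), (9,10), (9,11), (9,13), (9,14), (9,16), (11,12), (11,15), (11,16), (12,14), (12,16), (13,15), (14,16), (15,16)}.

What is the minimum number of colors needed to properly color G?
χ(G) = 4

Clique number ω(G) = 4 (lower bound: χ ≥ ω).
The clique on [7, 8, 11, 12] has size 4, forcing χ ≥ 4, and the coloring below uses 4 colors, so χ(G) = 4.
A valid 4-coloring: color 1: [10, 11, 13, 14]; color 2: [8, 16]; color 3: [6, 9, 12, 15]; color 4: [7].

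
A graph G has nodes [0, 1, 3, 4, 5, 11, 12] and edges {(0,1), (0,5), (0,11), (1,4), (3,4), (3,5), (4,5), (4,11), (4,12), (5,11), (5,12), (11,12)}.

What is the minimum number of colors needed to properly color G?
χ(G) = 4

Clique number ω(G) = 4 (lower bound: χ ≥ ω).
The clique on [4, 5, 11, 12] has size 4, forcing χ ≥ 4, and the coloring below uses 4 colors, so χ(G) = 4.
A valid 4-coloring: color 1: [0, 4]; color 2: [1, 5]; color 3: [3, 11]; color 4: [12].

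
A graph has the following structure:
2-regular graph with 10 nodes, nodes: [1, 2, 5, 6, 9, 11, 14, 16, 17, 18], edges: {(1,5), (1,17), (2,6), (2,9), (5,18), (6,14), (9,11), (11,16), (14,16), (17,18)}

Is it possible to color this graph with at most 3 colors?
A valid 3-coloring: color 1: [1, 2, 11, 14, 18]; color 2: [5, 6, 9, 16, 17].
(χ(G) = 2 ≤ 3.)

Yes, G is 3-colorable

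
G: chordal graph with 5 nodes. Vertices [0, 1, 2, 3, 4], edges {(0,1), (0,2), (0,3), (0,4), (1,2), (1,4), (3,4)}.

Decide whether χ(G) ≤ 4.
Yes, G is 4-colorable

A valid 4-coloring: color 1: [0]; color 2: [1, 3]; color 3: [2, 4].
(χ(G) = 3 ≤ 4.)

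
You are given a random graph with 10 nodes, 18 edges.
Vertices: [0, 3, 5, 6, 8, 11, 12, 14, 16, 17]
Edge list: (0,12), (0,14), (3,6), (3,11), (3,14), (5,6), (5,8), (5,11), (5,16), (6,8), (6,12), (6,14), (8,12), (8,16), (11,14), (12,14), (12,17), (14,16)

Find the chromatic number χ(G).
χ(G) = 3

Clique number ω(G) = 3 (lower bound: χ ≥ ω).
The clique on [6, 8, 12] has size 3, forcing χ ≥ 3, and the coloring below uses 3 colors, so χ(G) = 3.
A valid 3-coloring: color 1: [8, 14, 17]; color 2: [0, 6, 11, 16]; color 3: [3, 5, 12].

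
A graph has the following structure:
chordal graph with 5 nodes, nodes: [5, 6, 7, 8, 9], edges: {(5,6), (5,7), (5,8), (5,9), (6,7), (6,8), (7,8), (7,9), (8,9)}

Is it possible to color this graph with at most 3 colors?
The clique on vertices [5, 7, 8, 9] has size 4 > 3, so it alone needs 4 colors.

No, G is not 3-colorable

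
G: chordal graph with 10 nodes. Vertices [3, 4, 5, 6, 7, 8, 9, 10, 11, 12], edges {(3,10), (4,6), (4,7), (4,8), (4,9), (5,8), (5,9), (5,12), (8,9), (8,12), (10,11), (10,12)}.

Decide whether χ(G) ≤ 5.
A valid 5-coloring: color 1: [6, 7, 8, 10]; color 2: [3, 4, 5, 11]; color 3: [9, 12].
(χ(G) = 3 ≤ 5.)

Yes, G is 5-colorable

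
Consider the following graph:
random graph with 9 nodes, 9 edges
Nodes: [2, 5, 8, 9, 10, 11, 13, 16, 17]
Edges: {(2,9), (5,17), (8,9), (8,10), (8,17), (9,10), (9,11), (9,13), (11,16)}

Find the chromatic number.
Clique number ω(G) = 3 (lower bound: χ ≥ ω).
The clique on [8, 9, 10] has size 3, forcing χ ≥ 3, and the coloring below uses 3 colors, so χ(G) = 3.
A valid 3-coloring: color 1: [9, 16, 17]; color 2: [2, 5, 8, 11, 13]; color 3: [10].

χ(G) = 3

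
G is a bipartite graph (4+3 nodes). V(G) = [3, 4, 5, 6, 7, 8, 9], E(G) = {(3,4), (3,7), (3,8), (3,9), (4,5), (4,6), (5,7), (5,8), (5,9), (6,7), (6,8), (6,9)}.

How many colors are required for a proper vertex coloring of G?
χ(G) = 2

Clique number ω(G) = 2 (lower bound: χ ≥ ω).
The graph is bipartite (no odd cycle), so 2 colors suffice: χ(G) = 2.
A valid 2-coloring: color 1: [3, 5, 6]; color 2: [4, 7, 8, 9].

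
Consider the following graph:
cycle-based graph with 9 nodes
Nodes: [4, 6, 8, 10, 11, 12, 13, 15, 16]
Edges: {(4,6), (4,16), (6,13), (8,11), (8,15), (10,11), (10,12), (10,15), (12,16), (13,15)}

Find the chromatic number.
χ(G) = 3

Clique number ω(G) = 2 (lower bound: χ ≥ ω).
Odd cycle [10, 15, 13, 6, 4, 16, 12] needs 3 colors (χ ≥ 3).
The coloring below uses 3 colors, so χ(G) = 3.
A valid 3-coloring: color 1: [8, 10, 13, 16]; color 2: [6, 11, 12, 15]; color 3: [4].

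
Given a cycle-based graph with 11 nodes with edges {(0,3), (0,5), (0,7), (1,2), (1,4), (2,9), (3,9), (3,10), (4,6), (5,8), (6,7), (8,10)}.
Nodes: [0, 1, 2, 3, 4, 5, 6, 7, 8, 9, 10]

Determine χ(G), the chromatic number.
χ(G) = 3

Clique number ω(G) = 2 (lower bound: χ ≥ ω).
Odd cycle [8, 5, 0, 3, 10] needs 3 colors (χ ≥ 3).
The coloring below uses 3 colors, so χ(G) = 3.
A valid 3-coloring: color 1: [2, 3, 4, 5, 7]; color 2: [0, 1, 6, 8, 9]; color 3: [10].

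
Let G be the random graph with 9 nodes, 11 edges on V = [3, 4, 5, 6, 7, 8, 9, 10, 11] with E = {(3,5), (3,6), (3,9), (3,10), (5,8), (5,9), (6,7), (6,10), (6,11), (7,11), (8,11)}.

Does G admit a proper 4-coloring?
A valid 4-coloring: color 1: [4, 5, 6]; color 2: [3, 11]; color 3: [7, 8, 9, 10].
(χ(G) = 3 ≤ 4.)

Yes, G is 4-colorable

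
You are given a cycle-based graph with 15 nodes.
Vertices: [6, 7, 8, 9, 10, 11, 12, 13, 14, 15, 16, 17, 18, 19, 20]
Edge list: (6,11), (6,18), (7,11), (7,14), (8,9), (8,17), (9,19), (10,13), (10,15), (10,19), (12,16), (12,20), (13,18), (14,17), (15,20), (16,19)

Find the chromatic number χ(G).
Clique number ω(G) = 2 (lower bound: χ ≥ ω).
Odd cycle [9, 8, 17, 14, 7, 11, 6, 18, 13, 10, 19] needs 3 colors (χ ≥ 3).
The coloring below uses 3 colors, so χ(G) = 3.
A valid 3-coloring: color 1: [8, 11, 12, 14, 15, 18, 19]; color 2: [6, 7, 9, 10, 16, 17, 20]; color 3: [13].

χ(G) = 3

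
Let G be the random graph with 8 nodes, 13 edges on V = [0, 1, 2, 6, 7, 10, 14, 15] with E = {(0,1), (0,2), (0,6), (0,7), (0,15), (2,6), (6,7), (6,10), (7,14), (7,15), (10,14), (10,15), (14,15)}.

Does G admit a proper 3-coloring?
Yes, G is 3-colorable

A valid 3-coloring: color 1: [0, 14]; color 2: [1, 2, 7, 10]; color 3: [6, 15].
(χ(G) = 3 ≤ 3.)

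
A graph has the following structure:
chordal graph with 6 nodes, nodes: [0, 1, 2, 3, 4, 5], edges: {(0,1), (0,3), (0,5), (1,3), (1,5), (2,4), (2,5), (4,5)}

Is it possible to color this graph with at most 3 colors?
Yes, G is 3-colorable

A valid 3-coloring: color 1: [3, 5]; color 2: [1, 2]; color 3: [0, 4].
(χ(G) = 3 ≤ 3.)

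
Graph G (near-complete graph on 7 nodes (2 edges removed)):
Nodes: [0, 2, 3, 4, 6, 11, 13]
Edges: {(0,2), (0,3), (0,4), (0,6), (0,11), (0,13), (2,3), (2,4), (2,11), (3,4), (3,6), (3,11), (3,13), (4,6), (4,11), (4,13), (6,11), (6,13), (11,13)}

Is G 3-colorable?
No, G is not 3-colorable

The clique on vertices [0, 3, 4, 6, 11, 13] has size 6 > 3, so it alone needs 6 colors.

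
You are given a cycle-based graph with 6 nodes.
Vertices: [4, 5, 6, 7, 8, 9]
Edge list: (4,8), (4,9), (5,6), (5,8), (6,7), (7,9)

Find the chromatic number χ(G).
χ(G) = 2

Clique number ω(G) = 2 (lower bound: χ ≥ ω).
The graph is bipartite (no odd cycle), so 2 colors suffice: χ(G) = 2.
A valid 2-coloring: color 1: [4, 5, 7]; color 2: [6, 8, 9].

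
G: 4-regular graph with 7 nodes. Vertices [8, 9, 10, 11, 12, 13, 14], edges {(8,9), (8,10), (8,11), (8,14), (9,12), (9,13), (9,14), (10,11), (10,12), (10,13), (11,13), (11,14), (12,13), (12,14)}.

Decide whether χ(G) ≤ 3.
Suppose a proper 3-coloring c exists. The clique [8, 9, 14] takes 3 distinct colors; by symmetry let c(8) = 1, c(9) = 2, c(14) = 3.
- Vertex 11: neighbors [8, 14] already have colors [1, 3] ⇒ c(11) = 2.
- Vertex 10: neighbors [8, 11] already have colors [1, 2] ⇒ c(10) = 3.
- Vertex 12: neighbors [9, 10] already have colors [2, 3] ⇒ c(12) = 1.
- Vertex 13: neighbors [12, 9, 10] already have colors [1, 2, 3] — all 3 colors blocked. Contradiction.
The forced assignments end in a contradiction, so G has no proper 3-coloring (χ ≥ 4).

No, G is not 3-colorable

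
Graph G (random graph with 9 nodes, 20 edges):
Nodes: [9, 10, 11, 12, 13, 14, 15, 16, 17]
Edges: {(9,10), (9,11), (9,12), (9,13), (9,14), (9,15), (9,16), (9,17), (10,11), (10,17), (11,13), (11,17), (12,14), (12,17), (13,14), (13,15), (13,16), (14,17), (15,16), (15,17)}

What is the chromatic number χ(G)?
χ(G) = 4

Clique number ω(G) = 4 (lower bound: χ ≥ ω).
The clique on [9, 13, 15, 16] has size 4, forcing χ ≥ 4, and the coloring below uses 4 colors, so χ(G) = 4.
A valid 4-coloring: color 1: [9]; color 2: [13, 17]; color 3: [11, 14, 16]; color 4: [10, 12, 15].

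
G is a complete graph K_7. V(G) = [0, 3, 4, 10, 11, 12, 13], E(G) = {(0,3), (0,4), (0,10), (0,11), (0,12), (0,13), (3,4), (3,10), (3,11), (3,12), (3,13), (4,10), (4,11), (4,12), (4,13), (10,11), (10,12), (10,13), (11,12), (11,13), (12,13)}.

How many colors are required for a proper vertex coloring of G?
Clique number ω(G) = 7 (lower bound: χ ≥ ω).
The clique on [0, 3, 4, 10, 11, 12, 13] has size 7, forcing χ ≥ 7, and the coloring below uses 7 colors, so χ(G) = 7.
A valid 7-coloring: color 1: [13]; color 2: [11]; color 3: [10]; color 4: [4]; color 5: [3]; color 6: [12]; color 7: [0].

χ(G) = 7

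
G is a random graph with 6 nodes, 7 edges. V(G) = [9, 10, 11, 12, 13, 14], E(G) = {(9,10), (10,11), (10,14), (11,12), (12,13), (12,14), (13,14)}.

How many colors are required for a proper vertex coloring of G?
χ(G) = 3

Clique number ω(G) = 3 (lower bound: χ ≥ ω).
The clique on [12, 13, 14] has size 3, forcing χ ≥ 3, and the coloring below uses 3 colors, so χ(G) = 3.
A valid 3-coloring: color 1: [10, 12]; color 2: [9, 11, 14]; color 3: [13].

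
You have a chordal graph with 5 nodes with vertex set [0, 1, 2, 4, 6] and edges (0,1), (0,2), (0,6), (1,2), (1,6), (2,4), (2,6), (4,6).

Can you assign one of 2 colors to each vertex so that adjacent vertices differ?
The clique on vertices [0, 1, 2, 6] has size 4 > 2, so it alone needs 4 colors.

No, G is not 2-colorable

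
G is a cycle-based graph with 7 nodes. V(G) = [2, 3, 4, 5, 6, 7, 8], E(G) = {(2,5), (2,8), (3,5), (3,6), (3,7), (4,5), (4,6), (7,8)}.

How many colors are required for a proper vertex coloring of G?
Clique number ω(G) = 2 (lower bound: χ ≥ ω).
Odd cycle [7, 3, 5, 2, 8] needs 3 colors (χ ≥ 3).
The coloring below uses 3 colors, so χ(G) = 3.
A valid 3-coloring: color 1: [2, 3, 4]; color 2: [5, 6, 8]; color 3: [7].

χ(G) = 3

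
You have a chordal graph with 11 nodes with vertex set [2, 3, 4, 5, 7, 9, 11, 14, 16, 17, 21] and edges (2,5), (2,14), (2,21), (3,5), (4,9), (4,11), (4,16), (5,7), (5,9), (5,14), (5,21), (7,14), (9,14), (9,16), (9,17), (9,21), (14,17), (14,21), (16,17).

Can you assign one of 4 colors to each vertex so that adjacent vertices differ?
Yes, G is 4-colorable

A valid 4-coloring: color 1: [4, 5, 17]; color 2: [3, 11, 14, 16]; color 3: [2, 7, 9]; color 4: [21].
(χ(G) = 4 ≤ 4.)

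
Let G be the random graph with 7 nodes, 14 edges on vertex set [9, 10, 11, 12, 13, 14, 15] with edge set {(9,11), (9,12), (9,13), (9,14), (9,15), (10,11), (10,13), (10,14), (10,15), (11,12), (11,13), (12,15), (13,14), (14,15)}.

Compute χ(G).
Clique number ω(G) = 3 (lower bound: χ ≥ ω).
Odd cycle [13, 14, 15, 12, 11] needs 3 colors (χ ≥ 3).
Vertex 9 is adjacent to every vertex of [11, 12, 13, 14, 15], which already need 3 colors among themselves, so 9 needs a new color (χ ≥ 4).
The coloring below uses 4 colors, so χ(G) = 4.
A valid 4-coloring: color 1: [9, 10]; color 2: [12, 13]; color 3: [11, 14]; color 4: [15].

χ(G) = 4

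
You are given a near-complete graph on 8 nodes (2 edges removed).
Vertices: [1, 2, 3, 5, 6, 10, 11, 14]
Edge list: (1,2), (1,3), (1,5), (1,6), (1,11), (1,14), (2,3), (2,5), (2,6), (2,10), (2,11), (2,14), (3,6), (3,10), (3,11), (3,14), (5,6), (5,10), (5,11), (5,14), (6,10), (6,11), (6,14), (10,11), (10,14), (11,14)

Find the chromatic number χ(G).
Clique number ω(G) = 6 (lower bound: χ ≥ ω).
The clique on [1, 2, 3, 6, 11, 14] has size 6, forcing χ ≥ 6, and the coloring below uses 6 colors, so χ(G) = 6.
A valid 6-coloring: color 1: [14]; color 2: [2]; color 3: [6]; color 4: [11]; color 5: [1, 10]; color 6: [3, 5].

χ(G) = 6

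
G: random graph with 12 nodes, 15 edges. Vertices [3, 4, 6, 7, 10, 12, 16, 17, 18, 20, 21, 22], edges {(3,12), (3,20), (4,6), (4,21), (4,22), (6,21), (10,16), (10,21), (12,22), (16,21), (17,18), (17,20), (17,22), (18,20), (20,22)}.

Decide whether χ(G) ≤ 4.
Yes, G is 4-colorable

A valid 4-coloring: color 1: [3, 7, 18, 21, 22]; color 2: [4, 12, 16, 20]; color 3: [6, 10, 17].
(χ(G) = 3 ≤ 4.)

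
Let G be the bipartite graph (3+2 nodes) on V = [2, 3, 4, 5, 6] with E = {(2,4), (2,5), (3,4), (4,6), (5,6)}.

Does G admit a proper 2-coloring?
Yes, G is 2-colorable

A valid 2-coloring: color 1: [4, 5]; color 2: [2, 3, 6].
(χ(G) = 2 ≤ 2.)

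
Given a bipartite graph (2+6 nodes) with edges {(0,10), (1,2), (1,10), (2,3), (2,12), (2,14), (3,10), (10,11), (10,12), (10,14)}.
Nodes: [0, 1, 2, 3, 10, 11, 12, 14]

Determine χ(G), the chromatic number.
Clique number ω(G) = 2 (lower bound: χ ≥ ω).
The graph is bipartite (no odd cycle), so 2 colors suffice: χ(G) = 2.
A valid 2-coloring: color 1: [2, 10]; color 2: [0, 1, 3, 11, 12, 14].

χ(G) = 2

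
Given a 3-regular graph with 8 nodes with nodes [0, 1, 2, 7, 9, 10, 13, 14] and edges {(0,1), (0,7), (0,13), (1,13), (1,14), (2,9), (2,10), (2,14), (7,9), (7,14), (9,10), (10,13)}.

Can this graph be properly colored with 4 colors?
A valid 4-coloring: color 1: [9, 13, 14]; color 2: [1, 7, 10]; color 3: [0, 2].
(χ(G) = 3 ≤ 4.)

Yes, G is 4-colorable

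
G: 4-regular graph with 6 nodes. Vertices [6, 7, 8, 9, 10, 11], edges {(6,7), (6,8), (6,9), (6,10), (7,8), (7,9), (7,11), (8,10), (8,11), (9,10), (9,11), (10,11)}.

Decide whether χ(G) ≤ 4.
A valid 4-coloring: color 1: [8, 9]; color 2: [6, 11]; color 3: [7, 10].
(χ(G) = 3 ≤ 4.)

Yes, G is 4-colorable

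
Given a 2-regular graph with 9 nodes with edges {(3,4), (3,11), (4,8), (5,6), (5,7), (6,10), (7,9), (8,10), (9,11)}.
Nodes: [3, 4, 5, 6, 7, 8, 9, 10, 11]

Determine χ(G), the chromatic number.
Clique number ω(G) = 2 (lower bound: χ ≥ ω).
Odd cycle [5, 7, 9, 11, 3, 4, 8, 10, 6] needs 3 colors (χ ≥ 3).
The coloring below uses 3 colors, so χ(G) = 3.
A valid 3-coloring: color 1: [4, 5, 10, 11]; color 2: [3, 6, 7, 8]; color 3: [9].

χ(G) = 3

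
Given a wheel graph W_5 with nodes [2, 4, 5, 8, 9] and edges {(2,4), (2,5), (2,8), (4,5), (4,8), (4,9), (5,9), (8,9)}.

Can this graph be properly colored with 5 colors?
A valid 5-coloring: color 1: [4]; color 2: [2, 9]; color 3: [5, 8].
(χ(G) = 3 ≤ 5.)

Yes, G is 5-colorable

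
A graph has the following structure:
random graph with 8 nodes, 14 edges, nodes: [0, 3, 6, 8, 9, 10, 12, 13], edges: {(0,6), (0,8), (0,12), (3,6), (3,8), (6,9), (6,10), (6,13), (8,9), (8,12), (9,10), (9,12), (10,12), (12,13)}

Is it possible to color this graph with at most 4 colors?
Yes, G is 4-colorable

A valid 4-coloring: color 1: [6, 12]; color 2: [0, 3, 9, 13]; color 3: [8, 10].
(χ(G) = 3 ≤ 4.)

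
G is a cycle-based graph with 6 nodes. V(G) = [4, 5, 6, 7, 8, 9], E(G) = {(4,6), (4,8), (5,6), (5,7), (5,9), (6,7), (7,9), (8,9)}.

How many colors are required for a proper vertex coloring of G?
Clique number ω(G) = 3 (lower bound: χ ≥ ω).
The clique on [5, 7, 9] has size 3, forcing χ ≥ 3, and the coloring below uses 3 colors, so χ(G) = 3.
A valid 3-coloring: color 1: [6, 9]; color 2: [4, 7]; color 3: [5, 8].

χ(G) = 3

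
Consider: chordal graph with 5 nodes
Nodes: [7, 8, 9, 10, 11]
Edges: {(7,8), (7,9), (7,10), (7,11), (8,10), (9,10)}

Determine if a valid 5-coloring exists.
Yes, G is 5-colorable

A valid 5-coloring: color 1: [7]; color 2: [10, 11]; color 3: [8, 9].
(χ(G) = 3 ≤ 5.)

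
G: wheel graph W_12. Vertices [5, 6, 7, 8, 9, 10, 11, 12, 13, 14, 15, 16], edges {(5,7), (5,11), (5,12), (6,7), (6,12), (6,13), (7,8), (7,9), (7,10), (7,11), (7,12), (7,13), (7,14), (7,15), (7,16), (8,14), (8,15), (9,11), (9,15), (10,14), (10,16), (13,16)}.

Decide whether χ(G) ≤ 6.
A valid 6-coloring: color 1: [7]; color 2: [5, 6, 8, 9, 16]; color 3: [10, 11, 12, 13, 15]; color 4: [14].
(χ(G) = 4 ≤ 6.)

Yes, G is 6-colorable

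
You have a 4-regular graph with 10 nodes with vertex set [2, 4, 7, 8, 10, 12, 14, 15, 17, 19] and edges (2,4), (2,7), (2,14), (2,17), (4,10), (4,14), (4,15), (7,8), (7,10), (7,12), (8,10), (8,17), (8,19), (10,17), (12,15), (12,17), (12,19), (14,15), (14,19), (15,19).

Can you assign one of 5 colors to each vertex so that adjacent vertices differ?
A valid 5-coloring: color 1: [4, 7, 17, 19]; color 2: [10, 12, 14]; color 3: [2, 8, 15].
(χ(G) = 3 ≤ 5.)

Yes, G is 5-colorable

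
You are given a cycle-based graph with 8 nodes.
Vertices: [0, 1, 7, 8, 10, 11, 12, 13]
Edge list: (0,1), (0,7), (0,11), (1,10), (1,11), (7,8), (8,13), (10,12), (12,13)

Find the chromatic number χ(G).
Clique number ω(G) = 3 (lower bound: χ ≥ ω).
The clique on [0, 1, 11] has size 3, forcing χ ≥ 3, and the coloring below uses 3 colors, so χ(G) = 3.
A valid 3-coloring: color 1: [0, 8, 10]; color 2: [1, 7, 13]; color 3: [11, 12].

χ(G) = 3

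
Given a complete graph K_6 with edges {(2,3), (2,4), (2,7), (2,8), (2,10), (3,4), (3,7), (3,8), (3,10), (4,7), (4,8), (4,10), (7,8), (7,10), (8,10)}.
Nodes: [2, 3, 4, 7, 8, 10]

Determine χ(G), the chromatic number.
Clique number ω(G) = 6 (lower bound: χ ≥ ω).
The clique on [2, 3, 4, 7, 8, 10] has size 6, forcing χ ≥ 6, and the coloring below uses 6 colors, so χ(G) = 6.
A valid 6-coloring: color 1: [7]; color 2: [2]; color 3: [10]; color 4: [3]; color 5: [8]; color 6: [4].

χ(G) = 6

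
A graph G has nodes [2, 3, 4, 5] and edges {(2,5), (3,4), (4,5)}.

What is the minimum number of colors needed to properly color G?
χ(G) = 2

Clique number ω(G) = 2 (lower bound: χ ≥ ω).
The graph is bipartite (no odd cycle), so 2 colors suffice: χ(G) = 2.
A valid 2-coloring: color 1: [2, 4]; color 2: [3, 5].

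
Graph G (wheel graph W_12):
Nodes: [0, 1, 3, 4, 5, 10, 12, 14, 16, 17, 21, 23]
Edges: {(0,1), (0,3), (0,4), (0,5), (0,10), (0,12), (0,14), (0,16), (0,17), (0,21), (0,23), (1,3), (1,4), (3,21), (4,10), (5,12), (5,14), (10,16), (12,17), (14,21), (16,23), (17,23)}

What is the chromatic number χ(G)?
Clique number ω(G) = 3 (lower bound: χ ≥ ω).
Odd cycle [4, 1, 3, 21, 14, 5, 12, 17, 23, 16, 10] needs 3 colors (χ ≥ 3).
Vertex 0 is adjacent to every vertex of [1, 3, 4, 5, 10, 12, 14, 16, 17, 21, 23], which already need 3 colors among themselves, so 0 needs a new color (χ ≥ 4).
The coloring below uses 4 colors, so χ(G) = 4.
A valid 4-coloring: color 1: [0]; color 2: [3, 4, 12, 14, 16]; color 3: [1, 5, 10, 17, 21]; color 4: [23].

χ(G) = 4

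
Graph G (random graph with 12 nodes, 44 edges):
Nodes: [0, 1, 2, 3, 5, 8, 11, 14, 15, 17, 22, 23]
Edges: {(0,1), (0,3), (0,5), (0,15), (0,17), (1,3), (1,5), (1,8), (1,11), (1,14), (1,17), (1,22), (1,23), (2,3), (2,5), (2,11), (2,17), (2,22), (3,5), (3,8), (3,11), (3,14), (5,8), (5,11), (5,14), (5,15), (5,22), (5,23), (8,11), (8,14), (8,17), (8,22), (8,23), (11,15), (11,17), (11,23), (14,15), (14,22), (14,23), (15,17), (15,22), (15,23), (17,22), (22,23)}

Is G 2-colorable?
No, G is not 2-colorable

The clique on vertices [1, 5, 8, 14, 22, 23] has size 6 > 2, so it alone needs 6 colors.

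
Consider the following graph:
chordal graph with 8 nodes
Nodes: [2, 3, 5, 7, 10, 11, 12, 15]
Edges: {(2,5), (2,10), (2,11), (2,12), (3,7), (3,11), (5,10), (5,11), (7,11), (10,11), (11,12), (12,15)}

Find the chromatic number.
χ(G) = 4

Clique number ω(G) = 4 (lower bound: χ ≥ ω).
The clique on [2, 5, 10, 11] has size 4, forcing χ ≥ 4, and the coloring below uses 4 colors, so χ(G) = 4.
A valid 4-coloring: color 1: [11, 15]; color 2: [2, 3]; color 3: [7, 10, 12]; color 4: [5].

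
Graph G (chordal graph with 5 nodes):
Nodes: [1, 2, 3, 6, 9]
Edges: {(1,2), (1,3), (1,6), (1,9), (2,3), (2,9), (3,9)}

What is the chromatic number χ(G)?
χ(G) = 4

Clique number ω(G) = 4 (lower bound: χ ≥ ω).
The clique on [1, 2, 3, 9] has size 4, forcing χ ≥ 4, and the coloring below uses 4 colors, so χ(G) = 4.
A valid 4-coloring: color 1: [1]; color 2: [6, 9]; color 3: [3]; color 4: [2].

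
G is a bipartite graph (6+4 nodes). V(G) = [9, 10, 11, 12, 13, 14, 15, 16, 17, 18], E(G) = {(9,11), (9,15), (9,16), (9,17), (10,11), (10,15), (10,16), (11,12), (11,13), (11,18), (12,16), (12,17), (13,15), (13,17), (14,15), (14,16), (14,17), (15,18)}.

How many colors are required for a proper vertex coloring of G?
Clique number ω(G) = 2 (lower bound: χ ≥ ω).
The graph is bipartite (no odd cycle), so 2 colors suffice: χ(G) = 2.
A valid 2-coloring: color 1: [11, 15, 16, 17]; color 2: [9, 10, 12, 13, 14, 18].

χ(G) = 2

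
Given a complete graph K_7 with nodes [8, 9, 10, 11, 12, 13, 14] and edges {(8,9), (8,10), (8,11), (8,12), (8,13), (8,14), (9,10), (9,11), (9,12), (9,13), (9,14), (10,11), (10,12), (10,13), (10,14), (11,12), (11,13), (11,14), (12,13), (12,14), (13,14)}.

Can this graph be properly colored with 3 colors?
The clique on vertices [8, 9, 10, 11, 12, 13, 14] has size 7 > 3, so it alone needs 7 colors.

No, G is not 3-colorable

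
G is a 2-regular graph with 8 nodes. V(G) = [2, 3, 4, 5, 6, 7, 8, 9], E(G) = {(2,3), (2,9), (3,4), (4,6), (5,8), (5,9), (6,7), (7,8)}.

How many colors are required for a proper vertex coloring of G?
Clique number ω(G) = 2 (lower bound: χ ≥ ω).
The graph is bipartite (no odd cycle), so 2 colors suffice: χ(G) = 2.
A valid 2-coloring: color 1: [3, 6, 8, 9]; color 2: [2, 4, 5, 7].

χ(G) = 2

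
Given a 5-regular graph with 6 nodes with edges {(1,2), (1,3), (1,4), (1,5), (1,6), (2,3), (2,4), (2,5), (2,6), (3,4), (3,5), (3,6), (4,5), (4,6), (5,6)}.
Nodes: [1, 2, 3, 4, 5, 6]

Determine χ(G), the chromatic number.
χ(G) = 6

Clique number ω(G) = 6 (lower bound: χ ≥ ω).
The clique on [1, 2, 3, 4, 5, 6] has size 6, forcing χ ≥ 6, and the coloring below uses 6 colors, so χ(G) = 6.
A valid 6-coloring: color 1: [4]; color 2: [6]; color 3: [1]; color 4: [2]; color 5: [3]; color 6: [5].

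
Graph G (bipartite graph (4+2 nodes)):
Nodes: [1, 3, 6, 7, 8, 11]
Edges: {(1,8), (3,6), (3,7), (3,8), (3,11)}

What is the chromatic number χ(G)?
χ(G) = 2

Clique number ω(G) = 2 (lower bound: χ ≥ ω).
The graph is bipartite (no odd cycle), so 2 colors suffice: χ(G) = 2.
A valid 2-coloring: color 1: [1, 3]; color 2: [6, 7, 8, 11].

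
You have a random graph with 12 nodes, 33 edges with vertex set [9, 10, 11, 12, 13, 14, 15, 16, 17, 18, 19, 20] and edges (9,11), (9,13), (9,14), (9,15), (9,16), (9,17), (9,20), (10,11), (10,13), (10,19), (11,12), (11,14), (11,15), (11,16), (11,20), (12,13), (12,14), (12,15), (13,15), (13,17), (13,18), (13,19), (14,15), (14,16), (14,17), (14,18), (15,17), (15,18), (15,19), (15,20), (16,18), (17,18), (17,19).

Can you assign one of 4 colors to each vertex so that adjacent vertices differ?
A valid 4-coloring: color 1: [10, 15, 16]; color 2: [11, 17]; color 3: [9, 12, 18, 19]; color 4: [13, 14, 20].
(χ(G) = 4 ≤ 4.)

Yes, G is 4-colorable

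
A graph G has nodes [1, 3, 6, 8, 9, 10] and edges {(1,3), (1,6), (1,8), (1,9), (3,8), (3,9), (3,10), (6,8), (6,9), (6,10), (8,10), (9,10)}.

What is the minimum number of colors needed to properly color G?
Clique number ω(G) = 3 (lower bound: χ ≥ ω).
The clique on [1, 3, 8] has size 3, forcing χ ≥ 3, and the coloring below uses 3 colors, so χ(G) = 3.
A valid 3-coloring: color 1: [8, 9]; color 2: [1, 10]; color 3: [3, 6].

χ(G) = 3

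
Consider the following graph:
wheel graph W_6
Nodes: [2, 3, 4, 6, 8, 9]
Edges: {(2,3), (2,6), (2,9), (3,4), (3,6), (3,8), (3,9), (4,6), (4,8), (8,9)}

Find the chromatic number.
Clique number ω(G) = 3 (lower bound: χ ≥ ω).
Odd cycle [2, 9, 8, 4, 6] needs 3 colors (χ ≥ 3).
Vertex 3 is adjacent to every vertex of [2, 4, 6, 8, 9], which already need 3 colors among themselves, so 3 needs a new color (χ ≥ 4).
The coloring below uses 4 colors, so χ(G) = 4.
A valid 4-coloring: color 1: [3]; color 2: [2, 4]; color 3: [6, 9]; color 4: [8].

χ(G) = 4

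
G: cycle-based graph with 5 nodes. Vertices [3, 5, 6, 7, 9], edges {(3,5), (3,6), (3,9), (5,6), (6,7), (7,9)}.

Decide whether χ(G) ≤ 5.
A valid 5-coloring: color 1: [3, 7]; color 2: [6, 9]; color 3: [5].
(χ(G) = 3 ≤ 5.)

Yes, G is 5-colorable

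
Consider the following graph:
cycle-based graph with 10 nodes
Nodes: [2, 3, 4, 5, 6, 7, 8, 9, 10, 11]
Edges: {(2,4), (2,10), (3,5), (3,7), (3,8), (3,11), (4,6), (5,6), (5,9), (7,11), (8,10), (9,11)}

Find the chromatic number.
Clique number ω(G) = 3 (lower bound: χ ≥ ω).
The clique on [3, 7, 11] has size 3, forcing χ ≥ 3, and the coloring below uses 3 colors, so χ(G) = 3.
A valid 3-coloring: color 1: [3, 4, 9, 10]; color 2: [2, 5, 8, 11]; color 3: [6, 7].

χ(G) = 3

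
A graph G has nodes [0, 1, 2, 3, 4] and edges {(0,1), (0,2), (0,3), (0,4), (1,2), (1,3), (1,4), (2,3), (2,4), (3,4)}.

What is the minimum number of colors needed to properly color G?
Clique number ω(G) = 5 (lower bound: χ ≥ ω).
The clique on [0, 1, 2, 3, 4] has size 5, forcing χ ≥ 5, and the coloring below uses 5 colors, so χ(G) = 5.
A valid 5-coloring: color 1: [2]; color 2: [1]; color 3: [3]; color 4: [0]; color 5: [4].

χ(G) = 5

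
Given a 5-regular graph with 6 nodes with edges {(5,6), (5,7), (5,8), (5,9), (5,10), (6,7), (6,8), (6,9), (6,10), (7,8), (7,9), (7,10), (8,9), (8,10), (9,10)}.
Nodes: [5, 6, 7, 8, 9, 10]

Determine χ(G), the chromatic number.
χ(G) = 6

Clique number ω(G) = 6 (lower bound: χ ≥ ω).
The clique on [5, 6, 7, 8, 9, 10] has size 6, forcing χ ≥ 6, and the coloring below uses 6 colors, so χ(G) = 6.
A valid 6-coloring: color 1: [10]; color 2: [5]; color 3: [8]; color 4: [6]; color 5: [9]; color 6: [7].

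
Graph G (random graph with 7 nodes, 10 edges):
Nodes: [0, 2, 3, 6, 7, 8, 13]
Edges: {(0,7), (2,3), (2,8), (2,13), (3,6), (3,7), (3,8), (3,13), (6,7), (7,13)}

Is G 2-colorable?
No, G is not 2-colorable

The clique on vertices [2, 3, 8] has size 3 > 2, so it alone needs 3 colors.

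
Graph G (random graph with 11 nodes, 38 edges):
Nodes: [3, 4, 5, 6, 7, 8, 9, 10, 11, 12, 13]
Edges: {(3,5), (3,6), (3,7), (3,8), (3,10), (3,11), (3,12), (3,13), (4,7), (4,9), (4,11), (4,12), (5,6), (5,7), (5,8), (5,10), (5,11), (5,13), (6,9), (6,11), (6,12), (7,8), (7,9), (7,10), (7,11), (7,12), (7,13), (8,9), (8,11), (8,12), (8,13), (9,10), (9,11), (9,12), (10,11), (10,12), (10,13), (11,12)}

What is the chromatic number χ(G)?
Clique number ω(G) = 5 (lower bound: χ ≥ ω).
The clique on [7, 8, 9, 11, 12] has size 5, forcing χ ≥ 5, and the coloring below uses 5 colors, so χ(G) = 5.
A valid 5-coloring: color 1: [6, 7]; color 2: [11, 13]; color 3: [3, 9]; color 4: [5, 12]; color 5: [4, 8, 10].

χ(G) = 5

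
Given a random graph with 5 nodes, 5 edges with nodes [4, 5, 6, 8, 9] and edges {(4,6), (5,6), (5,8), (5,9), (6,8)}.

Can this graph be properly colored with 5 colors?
Yes, G is 5-colorable

A valid 5-coloring: color 1: [4, 5]; color 2: [6, 9]; color 3: [8].
(χ(G) = 3 ≤ 5.)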